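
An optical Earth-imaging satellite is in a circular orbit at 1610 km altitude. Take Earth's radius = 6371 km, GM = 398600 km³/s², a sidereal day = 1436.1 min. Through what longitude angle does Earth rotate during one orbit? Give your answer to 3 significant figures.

29.6°

Semi-major axis a = 6371 + 1610 = 7981 km. Period T = 2π√(a³/μ) = 2π√(7981³/398600) = 7095.7 s = 118.26 min.
During one orbit Earth rotates (7095.7 / 86166) × 360° = 29.65°.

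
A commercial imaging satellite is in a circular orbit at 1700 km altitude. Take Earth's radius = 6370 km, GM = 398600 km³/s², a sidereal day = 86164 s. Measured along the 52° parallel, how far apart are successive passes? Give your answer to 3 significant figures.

Semi-major axis a = 6370 + 1700 = 8070 km. Period T = 2π√(a³/μ) = 2π√(8070³/398600) = 7214.8 s = 120.25 min.
Node shift per orbit = (7214.8/86164) × 360° = 30.14°.
Equatorial spacing = 30.14 × 111.2 km/° = 3351 km.
At 52° latitude, spacing = 3351 × cos(52°) = 2063 km.

2060 km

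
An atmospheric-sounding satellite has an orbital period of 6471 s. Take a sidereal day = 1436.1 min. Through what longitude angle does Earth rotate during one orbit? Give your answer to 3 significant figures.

During one orbit Earth rotates (6471.0 / 86166) × 360° = 27.04°.

27.0°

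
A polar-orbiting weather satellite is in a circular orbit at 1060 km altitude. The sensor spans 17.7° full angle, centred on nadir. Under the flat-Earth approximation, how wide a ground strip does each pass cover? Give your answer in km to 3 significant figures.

Half-angle = 17.7°/2 = 8.85°.
Swath width ≈ 2h·tan(θ/2) = 2 × 1060 × tan(8.85°) = 330.1 km.

330 km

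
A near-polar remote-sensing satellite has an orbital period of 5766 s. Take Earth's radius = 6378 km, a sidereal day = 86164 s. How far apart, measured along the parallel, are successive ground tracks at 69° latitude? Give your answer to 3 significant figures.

961 km

Node shift per orbit = (5766.0/86164) × 360° = 24.09°.
Equatorial spacing = 24.09 × 111.3 km/° = 2682 km.
At 69° latitude, spacing = 2682 × cos(69°) = 961 km.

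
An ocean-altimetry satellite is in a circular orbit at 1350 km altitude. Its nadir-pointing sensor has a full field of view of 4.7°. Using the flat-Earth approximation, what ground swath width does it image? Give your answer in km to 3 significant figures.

111 km

Half-angle = 4.7°/2 = 2.35°.
Swath width ≈ 2h·tan(θ/2) = 2 × 1350 × tan(2.35°) = 110.8 km.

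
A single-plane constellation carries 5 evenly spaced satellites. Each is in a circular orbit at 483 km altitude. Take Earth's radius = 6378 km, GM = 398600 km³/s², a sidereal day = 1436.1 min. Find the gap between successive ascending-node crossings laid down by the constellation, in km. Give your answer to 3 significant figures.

Semi-major axis a = 6378 + 483 = 6861 km. Period T = 2π√(a³/μ) = 2π√(6861³/398600) = 5655.8 s = 94.26 min.
Single-satellite node shift = (5655.8/86166) × 360° = 23.63°.
With 5 satellites evenly phased, successive equator crossings are 23.63/5 = 4.726° apart.
That is 4.726 × 111.3 = 526 km at the equator.

526 km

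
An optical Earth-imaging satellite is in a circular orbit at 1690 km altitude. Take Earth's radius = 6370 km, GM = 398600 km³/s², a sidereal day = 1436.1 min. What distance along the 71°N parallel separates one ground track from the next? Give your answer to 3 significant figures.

Semi-major axis a = 6370 + 1690 = 8060 km. Period T = 2π√(a³/μ) = 2π√(8060³/398600) = 7201.3 s = 120.02 min.
Node shift per orbit = (7201.3/86166) × 360° = 30.09°.
Equatorial spacing = 30.09 × 111.2 km/° = 3345 km.
At 71° latitude, spacing = 3345 × cos(71°) = 1089 km.

1090 km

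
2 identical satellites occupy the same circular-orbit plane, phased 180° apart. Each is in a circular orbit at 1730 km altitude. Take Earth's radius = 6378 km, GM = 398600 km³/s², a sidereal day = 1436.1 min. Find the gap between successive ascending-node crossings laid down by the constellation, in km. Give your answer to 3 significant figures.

Semi-major axis a = 6378 + 1730 = 8108 km. Period T = 2π√(a³/μ) = 2π√(8108³/398600) = 7265.8 s = 121.10 min.
Single-satellite node shift = (7265.8/86166) × 360° = 30.36°.
With 2 satellites evenly phased, successive equator crossings are 30.36/2 = 15.178° apart.
That is 15.178 × 111.3 = 1690 km at the equator.

1690 km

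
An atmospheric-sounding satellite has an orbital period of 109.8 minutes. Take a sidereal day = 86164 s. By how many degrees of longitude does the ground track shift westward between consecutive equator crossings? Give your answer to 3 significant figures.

T = 109.8 min = 6588.0 s.
During one orbit Earth rotates (6588.0 / 86164) × 360° = 27.53°.

27.5°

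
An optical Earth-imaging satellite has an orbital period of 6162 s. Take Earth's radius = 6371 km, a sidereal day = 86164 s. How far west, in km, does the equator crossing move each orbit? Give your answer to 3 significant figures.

During one orbit Earth rotates (6162.0 / 86164) × 360° = 25.75°.
At the equator that is 25.75° × (2π·6371/360) km/° = 25.75 × 111.2 = 2863 km.

2860 km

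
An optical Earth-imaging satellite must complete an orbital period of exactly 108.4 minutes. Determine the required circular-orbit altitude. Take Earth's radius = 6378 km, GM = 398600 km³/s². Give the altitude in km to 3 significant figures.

T = 108.4 min = 6504.0 s.
From T = 2π√(a³/μ): a = (μ T²/4π²)^(1/3) = (398600 × 6504.0² / 4π²)^(1/3) = 7531 km.
Altitude h = a − R = 7531 − 6378 = 1153 km.

1150 km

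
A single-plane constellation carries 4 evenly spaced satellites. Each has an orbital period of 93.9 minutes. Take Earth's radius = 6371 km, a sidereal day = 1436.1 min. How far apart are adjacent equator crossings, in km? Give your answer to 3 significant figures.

T = 93.9 min = 5634.0 s.
Single-satellite node shift = (5634.0/86166) × 360° = 23.54°.
With 4 satellites evenly phased, successive equator crossings are 23.54/4 = 5.885° apart.
That is 5.885 × 111.2 = 654 km at the equator.

654 km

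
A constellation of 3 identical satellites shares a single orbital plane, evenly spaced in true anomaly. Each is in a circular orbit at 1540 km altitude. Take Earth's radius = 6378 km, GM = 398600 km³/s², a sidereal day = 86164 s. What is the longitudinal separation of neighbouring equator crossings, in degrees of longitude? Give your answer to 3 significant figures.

Semi-major axis a = 6378 + 1540 = 7918 km. Period T = 2π√(a³/μ) = 2π√(7918³/398600) = 7011.9 s = 116.86 min.
Single-satellite node shift = (7011.9/86164) × 360° = 29.30°.
With 3 satellites evenly phased, successive equator crossings are 29.30/3 = 9.765° apart.

9.77°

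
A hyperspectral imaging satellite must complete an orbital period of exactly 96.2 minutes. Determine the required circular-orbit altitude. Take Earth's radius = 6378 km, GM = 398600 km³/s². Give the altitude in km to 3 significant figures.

T = 96.2 min = 5772.0 s.
From T = 2π√(a³/μ): a = (μ T²/4π²)^(1/3) = (398600 × 5772.0² / 4π²)^(1/3) = 6955 km.
Altitude h = a − R = 6955 − 6378 = 577 km.

577 km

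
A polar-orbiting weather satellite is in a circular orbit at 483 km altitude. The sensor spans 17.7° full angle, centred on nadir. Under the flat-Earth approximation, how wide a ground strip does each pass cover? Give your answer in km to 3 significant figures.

150 km

Half-angle = 17.7°/2 = 8.85°.
Swath width ≈ 2h·tan(θ/2) = 2 × 483 × tan(8.85°) = 150.4 km.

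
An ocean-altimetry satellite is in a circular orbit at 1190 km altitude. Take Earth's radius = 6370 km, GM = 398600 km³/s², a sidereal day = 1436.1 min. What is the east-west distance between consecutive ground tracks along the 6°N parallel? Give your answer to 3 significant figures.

Semi-major axis a = 6370 + 1190 = 7560 km. Period T = 2π√(a³/μ) = 2π√(7560³/398600) = 6541.7 s = 109.03 min.
Node shift per orbit = (6541.7/86166) × 360° = 27.33°.
Equatorial spacing = 27.33 × 111.2 km/° = 3039 km.
At 6° latitude, spacing = 3039 × cos(6°) = 3022 km.

3020 km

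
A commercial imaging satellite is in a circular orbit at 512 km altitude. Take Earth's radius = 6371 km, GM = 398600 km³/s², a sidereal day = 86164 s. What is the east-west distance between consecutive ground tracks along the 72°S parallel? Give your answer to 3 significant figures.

Semi-major axis a = 6371 + 512 = 6883 km. Period T = 2π√(a³/μ) = 2π√(6883³/398600) = 5683.0 s = 94.72 min.
Node shift per orbit = (5683.0/86164) × 360° = 23.74°.
Equatorial spacing = 23.74 × 111.2 km/° = 2640 km.
At 72° latitude, spacing = 2640 × cos(72°) = 816 km.

816 km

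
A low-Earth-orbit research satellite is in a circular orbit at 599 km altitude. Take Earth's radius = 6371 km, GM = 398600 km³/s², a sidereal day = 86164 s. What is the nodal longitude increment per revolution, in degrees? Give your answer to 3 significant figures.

24.2°

Semi-major axis a = 6371 + 599 = 6970 km. Period T = 2π√(a³/μ) = 2π√(6970³/398600) = 5791.1 s = 96.52 min.
During one orbit Earth rotates (5791.1 / 86164) × 360° = 24.20°.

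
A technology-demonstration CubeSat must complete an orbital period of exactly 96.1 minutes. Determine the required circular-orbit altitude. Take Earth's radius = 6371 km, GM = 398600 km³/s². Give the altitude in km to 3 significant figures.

T = 96.1 min = 5766.0 s.
From T = 2π√(a³/μ): a = (μ T²/4π²)^(1/3) = (398600 × 5766.0² / 4π²)^(1/3) = 6950 km.
Altitude h = a − R = 6950 − 6371 = 579 km.

579 km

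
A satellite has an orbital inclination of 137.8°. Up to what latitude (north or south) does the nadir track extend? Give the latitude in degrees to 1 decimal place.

42.2°

Retrograde orbit: the ground track reaches ±(180° − i) = ±(180 − 137.8) = ±42.2°.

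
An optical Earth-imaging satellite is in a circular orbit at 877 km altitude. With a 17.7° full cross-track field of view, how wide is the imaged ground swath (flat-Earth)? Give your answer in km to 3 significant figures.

273 km

Half-angle = 17.7°/2 = 8.85°.
Swath width ≈ 2h·tan(θ/2) = 2 × 877 × tan(8.85°) = 273.1 km.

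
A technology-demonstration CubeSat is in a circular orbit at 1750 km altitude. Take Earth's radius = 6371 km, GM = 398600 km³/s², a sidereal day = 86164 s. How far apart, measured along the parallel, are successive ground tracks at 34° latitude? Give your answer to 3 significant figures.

2810 km

Semi-major axis a = 6371 + 1750 = 8121 km. Period T = 2π√(a³/μ) = 2π√(8121³/398600) = 7283.3 s = 121.39 min.
Node shift per orbit = (7283.3/86164) × 360° = 30.43°.
Equatorial spacing = 30.43 × 111.2 km/° = 3384 km.
At 34° latitude, spacing = 3384 × cos(34°) = 2805 km.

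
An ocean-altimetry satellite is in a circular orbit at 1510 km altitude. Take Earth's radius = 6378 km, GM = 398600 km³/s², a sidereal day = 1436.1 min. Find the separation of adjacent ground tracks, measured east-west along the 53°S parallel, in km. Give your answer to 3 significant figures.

Semi-major axis a = 6378 + 1510 = 7888 km. Period T = 2π√(a³/μ) = 2π√(7888³/398600) = 6972.1 s = 116.20 min.
Node shift per orbit = (6972.1/86166) × 360° = 29.13°.
Equatorial spacing = 29.13 × 111.3 km/° = 3243 km.
At 53° latitude, spacing = 3243 × cos(53°) = 1951 km.

1950 km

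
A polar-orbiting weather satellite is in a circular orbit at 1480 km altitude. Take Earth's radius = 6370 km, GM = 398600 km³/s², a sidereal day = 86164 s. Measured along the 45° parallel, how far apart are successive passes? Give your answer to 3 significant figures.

Semi-major axis a = 6370 + 1480 = 7850 km. Period T = 2π√(a³/μ) = 2π√(7850³/398600) = 6921.7 s = 115.36 min.
Node shift per orbit = (6921.7/86164) × 360° = 28.92°.
Equatorial spacing = 28.92 × 111.2 km/° = 3215 km.
At 45° latitude, spacing = 3215 × cos(45°) = 2273 km.

2270 km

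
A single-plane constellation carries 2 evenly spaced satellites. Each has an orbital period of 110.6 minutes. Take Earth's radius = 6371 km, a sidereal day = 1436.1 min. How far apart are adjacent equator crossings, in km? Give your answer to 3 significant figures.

1540 km

T = 110.6 min = 6636.0 s.
Single-satellite node shift = (6636.0/86166) × 360° = 27.73°.
With 2 satellites evenly phased, successive equator crossings are 27.73/2 = 13.863° apart.
That is 13.863 × 111.2 = 1541 km at the equator.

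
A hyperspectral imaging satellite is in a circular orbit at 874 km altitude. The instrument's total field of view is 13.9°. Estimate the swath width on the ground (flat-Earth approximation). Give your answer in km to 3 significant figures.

213 km

Half-angle = 13.9°/2 = 6.95°.
Swath width ≈ 2h·tan(θ/2) = 2 × 874 × tan(6.95°) = 213.1 km.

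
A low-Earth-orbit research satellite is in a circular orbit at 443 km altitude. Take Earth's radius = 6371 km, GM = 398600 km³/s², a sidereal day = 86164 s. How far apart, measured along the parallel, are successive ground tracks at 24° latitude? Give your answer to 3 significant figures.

Semi-major axis a = 6371 + 443 = 6814 km. Period T = 2π√(a³/μ) = 2π√(6814³/398600) = 5597.8 s = 93.30 min.
Node shift per orbit = (5597.8/86164) × 360° = 23.39°.
Equatorial spacing = 23.39 × 111.2 km/° = 2601 km.
At 24° latitude, spacing = 2601 × cos(24°) = 2376 km.

2380 km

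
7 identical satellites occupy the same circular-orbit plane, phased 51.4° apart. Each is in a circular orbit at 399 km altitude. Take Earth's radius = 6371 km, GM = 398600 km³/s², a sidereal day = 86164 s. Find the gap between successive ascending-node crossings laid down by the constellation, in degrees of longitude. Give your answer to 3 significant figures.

3.31°

Semi-major axis a = 6371 + 399 = 6770 km. Period T = 2π√(a³/μ) = 2π√(6770³/398600) = 5543.6 s = 92.39 min.
Single-satellite node shift = (5543.6/86164) × 360° = 23.16°.
With 7 satellites evenly phased, successive equator crossings are 23.16/7 = 3.309° apart.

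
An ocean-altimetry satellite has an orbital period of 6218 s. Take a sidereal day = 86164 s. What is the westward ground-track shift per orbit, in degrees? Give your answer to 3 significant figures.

26.0°

During one orbit Earth rotates (6218.0 / 86164) × 360° = 25.98°.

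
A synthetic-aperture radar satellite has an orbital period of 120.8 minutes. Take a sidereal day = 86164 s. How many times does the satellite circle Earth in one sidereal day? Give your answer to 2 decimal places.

11.89

T = 120.8 min = 7248.0 s.
Orbits per sidereal day = 86164 / 7248.0 = 11.888.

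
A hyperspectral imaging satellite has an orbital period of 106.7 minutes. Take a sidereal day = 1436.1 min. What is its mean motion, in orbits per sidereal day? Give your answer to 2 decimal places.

13.46

T = 106.7 min = 6402.0 s.
Orbits per sidereal day = 86166 / 6402.0 = 13.459.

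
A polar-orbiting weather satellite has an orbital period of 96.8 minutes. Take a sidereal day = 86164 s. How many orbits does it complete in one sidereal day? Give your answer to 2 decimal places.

T = 96.8 min = 5808.0 s.
Orbits per sidereal day = 86164 / 5808.0 = 14.835.

14.84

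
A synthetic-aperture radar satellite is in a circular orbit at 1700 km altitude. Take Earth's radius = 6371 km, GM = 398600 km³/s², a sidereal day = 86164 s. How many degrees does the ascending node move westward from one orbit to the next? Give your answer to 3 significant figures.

Semi-major axis a = 6371 + 1700 = 8071 km. Period T = 2π√(a³/μ) = 2π√(8071³/398600) = 7216.1 s = 120.27 min.
During one orbit Earth rotates (7216.1 / 86164) × 360° = 30.15°.

30.1°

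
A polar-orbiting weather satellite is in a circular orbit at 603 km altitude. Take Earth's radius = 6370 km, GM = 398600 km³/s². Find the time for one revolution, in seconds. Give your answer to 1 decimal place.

Semi-major axis a = 6370 + 603 = 6973 km. Period T = 2π√(a³/μ) = 2π√(6973³/398600) = 5794.8 s = 96.58 min.

5794.8 seconds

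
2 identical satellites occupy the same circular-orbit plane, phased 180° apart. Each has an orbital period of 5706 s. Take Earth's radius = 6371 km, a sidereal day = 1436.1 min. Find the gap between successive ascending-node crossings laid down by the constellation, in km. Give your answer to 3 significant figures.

1330 km

Single-satellite node shift = (5706.0/86166) × 360° = 23.84°.
With 2 satellites evenly phased, successive equator crossings are 23.84/2 = 11.920° apart.
That is 11.920 × 111.2 = 1325 km at the equator.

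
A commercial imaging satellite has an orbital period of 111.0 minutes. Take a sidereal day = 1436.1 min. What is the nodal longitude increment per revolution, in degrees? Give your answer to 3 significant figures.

T = 111.0 min = 6660.0 s.
During one orbit Earth rotates (6660.0 / 86166) × 360° = 27.83°.

27.8°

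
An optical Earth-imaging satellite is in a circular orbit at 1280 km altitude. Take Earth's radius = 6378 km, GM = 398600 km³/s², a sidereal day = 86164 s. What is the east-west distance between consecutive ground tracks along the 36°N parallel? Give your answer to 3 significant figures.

2510 km

Semi-major axis a = 6378 + 1280 = 7658 km. Period T = 2π√(a³/μ) = 2π√(7658³/398600) = 6669.4 s = 111.16 min.
Node shift per orbit = (6669.4/86164) × 360° = 27.87°.
Equatorial spacing = 27.87 × 111.3 km/° = 3102 km.
At 36° latitude, spacing = 3102 × cos(36°) = 2509 km.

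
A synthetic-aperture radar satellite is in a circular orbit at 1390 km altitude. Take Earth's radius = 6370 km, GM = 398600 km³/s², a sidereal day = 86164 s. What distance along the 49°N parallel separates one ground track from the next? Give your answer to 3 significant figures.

Semi-major axis a = 6370 + 1390 = 7760 km. Period T = 2π√(a³/μ) = 2π√(7760³/398600) = 6803.1 s = 113.38 min.
Node shift per orbit = (6803.1/86164) × 360° = 28.42°.
Equatorial spacing = 28.42 × 111.2 km/° = 3160 km.
At 49° latitude, spacing = 3160 × cos(49°) = 2073 km.

2070 km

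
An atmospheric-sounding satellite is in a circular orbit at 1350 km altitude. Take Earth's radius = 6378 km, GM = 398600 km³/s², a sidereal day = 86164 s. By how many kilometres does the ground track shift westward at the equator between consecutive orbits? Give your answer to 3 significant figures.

3140 km

Semi-major axis a = 6378 + 1350 = 7728 km. Period T = 2π√(a³/μ) = 2π√(7728³/398600) = 6761.0 s = 112.68 min.
During one orbit Earth rotates (6761.0 / 86164) × 360° = 28.25°.
At the equator that is 28.25° × (2π·6378/360) km/° = 28.25 × 111.3 = 3144 km.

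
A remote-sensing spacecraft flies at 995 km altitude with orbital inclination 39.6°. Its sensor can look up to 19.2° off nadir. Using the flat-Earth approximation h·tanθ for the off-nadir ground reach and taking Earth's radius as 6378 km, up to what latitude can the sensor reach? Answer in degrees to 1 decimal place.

42.7°

For a prograde orbit the ground track reaches latitude ±i = ±39.6°.
Sensor half-swath on the ground ≈ 995·tan(19.2°) = 346 km = 3.11° of latitude.
Maximum observable latitude ≈ 39.6 + 3.11 = 42.7°.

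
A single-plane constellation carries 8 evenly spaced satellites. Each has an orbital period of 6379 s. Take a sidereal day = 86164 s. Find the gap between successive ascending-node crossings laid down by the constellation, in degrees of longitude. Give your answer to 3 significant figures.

Single-satellite node shift = (6379.0/86164) × 360° = 26.65°.
With 8 satellites evenly phased, successive equator crossings are 26.65/8 = 3.331° apart.

3.33°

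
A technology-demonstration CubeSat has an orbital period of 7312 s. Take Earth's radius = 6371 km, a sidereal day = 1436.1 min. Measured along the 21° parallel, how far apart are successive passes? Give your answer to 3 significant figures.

3170 km

Node shift per orbit = (7312.0/86166) × 360° = 30.55°.
Equatorial spacing = 30.55 × 111.2 km/° = 3397 km.
At 21° latitude, spacing = 3397 × cos(21°) = 3171 km.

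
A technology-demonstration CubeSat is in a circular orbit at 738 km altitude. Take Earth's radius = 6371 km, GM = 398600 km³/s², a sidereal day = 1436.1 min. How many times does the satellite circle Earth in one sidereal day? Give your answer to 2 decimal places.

14.44

Semi-major axis a = 6371 + 738 = 7109 km. Period T = 2π√(a³/μ) = 2π√(7109³/398600) = 5965.2 s = 99.42 min.
Orbits per sidereal day = 86166 / 5965.2 = 14.445.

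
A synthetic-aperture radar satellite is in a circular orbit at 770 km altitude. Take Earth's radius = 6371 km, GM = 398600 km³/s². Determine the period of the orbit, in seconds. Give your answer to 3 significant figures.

6010 seconds

Semi-major axis a = 6371 + 770 = 7141 km. Period T = 2π√(a³/μ) = 2π√(7141³/398600) = 6005.5 s = 100.09 min.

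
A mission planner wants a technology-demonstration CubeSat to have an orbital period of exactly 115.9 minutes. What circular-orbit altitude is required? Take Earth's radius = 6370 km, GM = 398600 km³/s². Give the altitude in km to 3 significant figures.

1500 km

T = 115.9 min = 6954.0 s.
From T = 2π√(a³/μ): a = (μ T²/4π²)^(1/3) = (398600 × 6954.0² / 4π²)^(1/3) = 7874 km.
Altitude h = a − R = 7874 − 6370 = 1504 km.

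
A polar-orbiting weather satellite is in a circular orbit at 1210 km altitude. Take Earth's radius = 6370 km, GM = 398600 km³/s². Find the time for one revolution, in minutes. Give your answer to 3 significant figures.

Semi-major axis a = 6370 + 1210 = 7580 km. Period T = 2π√(a³/μ) = 2π√(7580³/398600) = 6567.7 s = 109.46 min.

109 min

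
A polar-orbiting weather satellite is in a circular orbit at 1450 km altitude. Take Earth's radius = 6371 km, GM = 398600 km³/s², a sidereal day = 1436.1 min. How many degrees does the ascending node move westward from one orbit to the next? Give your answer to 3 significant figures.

Semi-major axis a = 6371 + 1450 = 7821 km. Period T = 2π√(a³/μ) = 2π√(7821³/398600) = 6883.4 s = 114.72 min.
During one orbit Earth rotates (6883.4 / 86166) × 360° = 28.76°.

28.8°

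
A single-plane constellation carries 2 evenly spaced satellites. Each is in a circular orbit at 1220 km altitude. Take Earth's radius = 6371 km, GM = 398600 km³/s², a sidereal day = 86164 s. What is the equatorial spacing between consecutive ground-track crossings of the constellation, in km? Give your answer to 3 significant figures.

Semi-major axis a = 6371 + 1220 = 7591 km. Period T = 2π√(a³/μ) = 2π√(7591³/398600) = 6582.0 s = 109.70 min.
Single-satellite node shift = (6582.0/86164) × 360° = 27.50°.
With 2 satellites evenly phased, successive equator crossings are 27.50/2 = 13.750° apart.
That is 13.750 × 111.2 = 1529 km at the equator.

1530 km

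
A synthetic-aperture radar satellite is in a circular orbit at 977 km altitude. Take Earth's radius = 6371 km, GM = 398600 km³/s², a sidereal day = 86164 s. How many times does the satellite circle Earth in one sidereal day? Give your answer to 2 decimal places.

13.75

Semi-major axis a = 6371 + 977 = 7348 km. Period T = 2π√(a³/μ) = 2π√(7348³/398600) = 6268.5 s = 104.48 min.
Orbits per sidereal day = 86164 / 6268.5 = 13.746.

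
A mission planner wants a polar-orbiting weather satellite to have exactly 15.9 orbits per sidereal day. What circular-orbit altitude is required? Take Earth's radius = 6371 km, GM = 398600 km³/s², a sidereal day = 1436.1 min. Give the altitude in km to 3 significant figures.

297 km

Required period T = 86166 / 15.9 = 5419.2 s.
From T = 2π√(a³/μ): a = (μ T²/4π²)^(1/3) = (398600 × 5419.2² / 4π²)^(1/3) = 6668 km.
Altitude h = a − R = 6668 − 6371 = 297 km.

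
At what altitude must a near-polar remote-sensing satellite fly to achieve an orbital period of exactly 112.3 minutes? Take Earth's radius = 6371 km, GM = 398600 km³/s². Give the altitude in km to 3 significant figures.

T = 112.3 min = 6738.0 s.
From T = 2π√(a³/μ): a = (μ T²/4π²)^(1/3) = (398600 × 6738.0² / 4π²)^(1/3) = 7710 km.
Altitude h = a − R = 7710 − 6371 = 1339 km.

1340 km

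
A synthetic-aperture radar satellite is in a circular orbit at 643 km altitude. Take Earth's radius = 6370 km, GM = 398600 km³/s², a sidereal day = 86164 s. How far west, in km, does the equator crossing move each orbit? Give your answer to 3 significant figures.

2710 km

Semi-major axis a = 6370 + 643 = 7013 km. Period T = 2π√(a³/μ) = 2π√(7013³/398600) = 5844.8 s = 97.41 min.
During one orbit Earth rotates (5844.8 / 86164) × 360° = 24.42°.
At the equator that is 24.42° × (2π·6370/360) km/° = 24.42 × 111.2 = 2715 km.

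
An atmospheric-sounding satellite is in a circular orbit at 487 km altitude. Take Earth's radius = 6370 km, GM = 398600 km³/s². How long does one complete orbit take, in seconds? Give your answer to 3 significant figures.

5650 seconds

Semi-major axis a = 6370 + 487 = 6857 km. Period T = 2π√(a³/μ) = 2π√(6857³/398600) = 5650.8 s = 94.18 min.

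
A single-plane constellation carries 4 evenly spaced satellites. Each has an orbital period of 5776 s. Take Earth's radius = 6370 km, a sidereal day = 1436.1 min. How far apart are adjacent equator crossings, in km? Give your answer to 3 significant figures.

Single-satellite node shift = (5776.0/86166) × 360° = 24.13°.
With 4 satellites evenly phased, successive equator crossings are 24.13/4 = 6.033° apart.
That is 6.033 × 111.2 = 671 km at the equator.

671 km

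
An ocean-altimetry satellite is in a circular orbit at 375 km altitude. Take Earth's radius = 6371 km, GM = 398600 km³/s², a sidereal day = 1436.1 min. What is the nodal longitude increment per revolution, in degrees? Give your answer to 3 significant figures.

23.0°

Semi-major axis a = 6371 + 375 = 6746 km. Period T = 2π√(a³/μ) = 2π√(6746³/398600) = 5514.2 s = 91.90 min.
During one orbit Earth rotates (5514.2 / 86166) × 360° = 23.04°.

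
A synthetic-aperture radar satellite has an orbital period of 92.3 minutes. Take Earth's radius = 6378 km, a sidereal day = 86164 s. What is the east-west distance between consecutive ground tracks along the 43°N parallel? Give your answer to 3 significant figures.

1880 km

T = 92.3 min = 5538.0 s.
Node shift per orbit = (5538.0/86164) × 360° = 23.14°.
Equatorial spacing = 23.14 × 111.3 km/° = 2576 km.
At 43° latitude, spacing = 2576 × cos(43°) = 1884 km.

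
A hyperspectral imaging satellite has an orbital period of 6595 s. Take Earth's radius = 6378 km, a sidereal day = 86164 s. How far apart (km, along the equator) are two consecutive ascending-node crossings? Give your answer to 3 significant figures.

During one orbit Earth rotates (6595.0 / 86164) × 360° = 27.55°.
At the equator that is 27.55° × (2π·6378/360) km/° = 27.55 × 111.3 = 3067 km.

3070 km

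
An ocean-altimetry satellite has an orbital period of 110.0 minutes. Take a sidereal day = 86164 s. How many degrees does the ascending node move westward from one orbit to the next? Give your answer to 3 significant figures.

T = 110.0 min = 6600.0 s.
During one orbit Earth rotates (6600.0 / 86164) × 360° = 27.58°.

27.6°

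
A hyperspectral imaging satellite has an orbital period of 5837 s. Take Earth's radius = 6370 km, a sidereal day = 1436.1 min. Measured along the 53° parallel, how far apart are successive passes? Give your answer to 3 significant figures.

Node shift per orbit = (5837.0/86166) × 360° = 24.39°.
Equatorial spacing = 24.39 × 111.2 km/° = 2711 km.
At 53° latitude, spacing = 2711 × cos(53°) = 1632 km.

1630 km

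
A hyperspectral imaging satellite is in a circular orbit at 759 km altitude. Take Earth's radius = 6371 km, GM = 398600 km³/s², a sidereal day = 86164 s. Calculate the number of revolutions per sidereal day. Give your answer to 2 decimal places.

Semi-major axis a = 6371 + 759 = 7130 km. Period T = 2π√(a³/μ) = 2π√(7130³/398600) = 5991.6 s = 99.86 min.
Orbits per sidereal day = 86164 / 5991.6 = 14.381.

14.38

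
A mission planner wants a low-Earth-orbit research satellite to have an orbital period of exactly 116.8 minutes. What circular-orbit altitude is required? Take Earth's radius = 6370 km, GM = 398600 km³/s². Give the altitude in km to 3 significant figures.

T = 116.8 min = 7008.0 s.
From T = 2π√(a³/μ): a = (μ T²/4π²)^(1/3) = (398600 × 7008.0² / 4π²)^(1/3) = 7915 km.
Altitude h = a − R = 7915 − 6370 = 1545 km.

1550 km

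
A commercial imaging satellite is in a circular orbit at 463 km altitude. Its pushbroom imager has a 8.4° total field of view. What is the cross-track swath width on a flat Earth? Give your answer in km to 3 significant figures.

68.0 km

Half-angle = 8.4°/2 = 4.2°.
Swath width ≈ 2h·tan(θ/2) = 2 × 463 × tan(4.2°) = 68.0 km.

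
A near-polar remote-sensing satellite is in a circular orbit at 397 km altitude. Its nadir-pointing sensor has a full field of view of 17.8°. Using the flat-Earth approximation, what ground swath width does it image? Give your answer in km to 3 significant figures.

124 km

Half-angle = 17.8°/2 = 8.9°.
Swath width ≈ 2h·tan(θ/2) = 2 × 397 × tan(8.9°) = 124.3 km.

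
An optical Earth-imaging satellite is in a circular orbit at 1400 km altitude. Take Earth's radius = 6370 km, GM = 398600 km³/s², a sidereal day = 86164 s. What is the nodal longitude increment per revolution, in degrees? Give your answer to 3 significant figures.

28.5°

Semi-major axis a = 6370 + 1400 = 7770 km. Period T = 2π√(a³/μ) = 2π√(7770³/398600) = 6816.2 s = 113.60 min.
During one orbit Earth rotates (6816.2 / 86164) × 360° = 28.48°.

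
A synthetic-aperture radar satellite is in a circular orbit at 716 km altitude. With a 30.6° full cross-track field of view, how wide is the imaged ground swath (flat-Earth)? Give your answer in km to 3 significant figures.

392 km

Half-angle = 30.6°/2 = 15.3°.
Swath width ≈ 2h·tan(θ/2) = 2 × 716 × tan(15.3°) = 391.8 km.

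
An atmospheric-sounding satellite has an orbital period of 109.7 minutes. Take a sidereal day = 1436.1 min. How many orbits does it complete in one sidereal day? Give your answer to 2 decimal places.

13.09

T = 109.7 min = 6582.0 s.
Orbits per sidereal day = 86166 / 6582.0 = 13.091.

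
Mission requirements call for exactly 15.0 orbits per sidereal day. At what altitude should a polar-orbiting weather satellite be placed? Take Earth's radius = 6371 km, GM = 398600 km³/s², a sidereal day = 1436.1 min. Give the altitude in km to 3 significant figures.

Required period T = 86166 / 15.0 = 5744.4 s.
From T = 2π√(a³/μ): a = (μ T²/4π²)^(1/3) = (398600 × 5744.4² / 4π²)^(1/3) = 6932 km.
Altitude h = a − R = 6932 − 6371 = 561 km.

561 km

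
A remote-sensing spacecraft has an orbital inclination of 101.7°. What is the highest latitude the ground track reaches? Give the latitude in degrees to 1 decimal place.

78.3°

Retrograde orbit: the ground track reaches ±(180° − i) = ±(180 − 101.7) = ±78.3°.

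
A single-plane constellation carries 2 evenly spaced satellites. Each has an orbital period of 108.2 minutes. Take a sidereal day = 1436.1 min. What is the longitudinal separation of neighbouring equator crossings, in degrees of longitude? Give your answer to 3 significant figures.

T = 108.2 min = 6492.0 s.
Single-satellite node shift = (6492.0/86166) × 360° = 27.12°.
With 2 satellites evenly phased, successive equator crossings are 27.12/2 = 13.562° apart.

13.6°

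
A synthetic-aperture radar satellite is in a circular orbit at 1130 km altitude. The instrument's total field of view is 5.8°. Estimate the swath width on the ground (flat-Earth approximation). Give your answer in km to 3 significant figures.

114 km

Half-angle = 5.8°/2 = 2.9°.
Swath width ≈ 2h·tan(θ/2) = 2 × 1130 × tan(2.9°) = 114.5 km.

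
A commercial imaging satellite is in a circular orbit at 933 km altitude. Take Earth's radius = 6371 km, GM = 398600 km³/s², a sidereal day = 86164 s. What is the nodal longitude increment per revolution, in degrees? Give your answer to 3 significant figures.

Semi-major axis a = 6371 + 933 = 7304 km. Period T = 2π√(a³/μ) = 2π√(7304³/398600) = 6212.3 s = 103.54 min.
During one orbit Earth rotates (6212.3 / 86164) × 360° = 25.96°.

26.0°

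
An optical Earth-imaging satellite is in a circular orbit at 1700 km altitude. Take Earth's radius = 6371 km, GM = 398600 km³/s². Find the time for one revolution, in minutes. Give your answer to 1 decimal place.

Semi-major axis a = 6371 + 1700 = 8071 km. Period T = 2π√(a³/μ) = 2π√(8071³/398600) = 7216.1 s = 120.27 min.

120.3 min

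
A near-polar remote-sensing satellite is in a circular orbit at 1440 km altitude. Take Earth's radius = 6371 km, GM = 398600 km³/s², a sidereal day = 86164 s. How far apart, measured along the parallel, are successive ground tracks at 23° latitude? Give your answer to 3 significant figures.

Semi-major axis a = 6371 + 1440 = 7811 km. Period T = 2π√(a³/μ) = 2π√(7811³/398600) = 6870.2 s = 114.50 min.
Node shift per orbit = (6870.2/86164) × 360° = 28.70°.
Equatorial spacing = 28.70 × 111.2 km/° = 3192 km.
At 23° latitude, spacing = 3192 × cos(23°) = 2938 km.

2940 km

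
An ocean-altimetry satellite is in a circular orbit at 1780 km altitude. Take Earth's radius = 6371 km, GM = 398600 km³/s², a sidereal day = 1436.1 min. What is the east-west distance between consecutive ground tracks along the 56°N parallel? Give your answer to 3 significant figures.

1900 km

Semi-major axis a = 6371 + 1780 = 8151 km. Period T = 2π√(a³/μ) = 2π√(8151³/398600) = 7323.6 s = 122.06 min.
Node shift per orbit = (7323.6/86166) × 360° = 30.60°.
Equatorial spacing = 30.60 × 111.2 km/° = 3402 km.
At 56° latitude, spacing = 3402 × cos(56°) = 1903 km.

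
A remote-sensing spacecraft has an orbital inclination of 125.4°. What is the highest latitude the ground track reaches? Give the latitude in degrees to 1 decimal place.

54.6°

Retrograde orbit: the ground track reaches ±(180° − i) = ±(180 − 125.4) = ±54.6°.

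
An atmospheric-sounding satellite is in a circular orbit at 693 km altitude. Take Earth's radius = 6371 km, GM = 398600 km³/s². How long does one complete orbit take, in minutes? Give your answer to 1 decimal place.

98.5 min

Semi-major axis a = 6371 + 693 = 7064 km. Period T = 2π√(a³/μ) = 2π√(7064³/398600) = 5908.6 s = 98.48 min.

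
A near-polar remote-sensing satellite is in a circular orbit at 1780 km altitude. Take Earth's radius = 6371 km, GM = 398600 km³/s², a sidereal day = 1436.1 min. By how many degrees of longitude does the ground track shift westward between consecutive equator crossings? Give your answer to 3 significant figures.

30.6°

Semi-major axis a = 6371 + 1780 = 8151 km. Period T = 2π√(a³/μ) = 2π√(8151³/398600) = 7323.6 s = 122.06 min.
During one orbit Earth rotates (7323.6 / 86166) × 360° = 30.60°.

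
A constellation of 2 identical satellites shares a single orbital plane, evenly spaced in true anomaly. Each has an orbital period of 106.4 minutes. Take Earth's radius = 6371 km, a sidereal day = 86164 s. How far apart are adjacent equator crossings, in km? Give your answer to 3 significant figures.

1480 km

T = 106.4 min = 6384.0 s.
Single-satellite node shift = (6384.0/86164) × 360° = 26.67°.
With 2 satellites evenly phased, successive equator crossings are 26.67/2 = 13.336° apart.
That is 13.336 × 111.2 = 1483 km at the equator.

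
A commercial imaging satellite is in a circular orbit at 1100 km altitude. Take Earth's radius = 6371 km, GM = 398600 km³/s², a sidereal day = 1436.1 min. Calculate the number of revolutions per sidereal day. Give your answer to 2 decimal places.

13.41

Semi-major axis a = 6371 + 1100 = 7471 km. Period T = 2π√(a³/μ) = 2π√(7471³/398600) = 6426.6 s = 107.11 min.
Orbits per sidereal day = 86166 / 6426.6 = 13.408.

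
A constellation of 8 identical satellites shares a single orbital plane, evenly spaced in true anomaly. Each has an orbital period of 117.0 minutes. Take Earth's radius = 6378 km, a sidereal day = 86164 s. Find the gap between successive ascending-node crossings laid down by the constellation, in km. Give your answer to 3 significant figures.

408 km

T = 117.0 min = 7020.0 s.
Single-satellite node shift = (7020.0/86164) × 360° = 29.33°.
With 8 satellites evenly phased, successive equator crossings are 29.33/8 = 3.666° apart.
That is 3.666 × 111.3 = 408 km at the equator.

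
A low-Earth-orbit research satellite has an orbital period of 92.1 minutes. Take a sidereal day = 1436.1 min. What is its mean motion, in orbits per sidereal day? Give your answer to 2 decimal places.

15.59

T = 92.1 min = 5526.0 s.
Orbits per sidereal day = 86166 / 5526.0 = 15.593.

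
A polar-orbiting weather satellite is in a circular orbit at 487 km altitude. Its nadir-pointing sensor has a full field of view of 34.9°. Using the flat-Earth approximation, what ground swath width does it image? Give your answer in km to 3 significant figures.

Half-angle = 34.9°/2 = 17.45°.
Swath width ≈ 2h·tan(θ/2) = 2 × 487 × tan(17.45°) = 306.2 km.

306 km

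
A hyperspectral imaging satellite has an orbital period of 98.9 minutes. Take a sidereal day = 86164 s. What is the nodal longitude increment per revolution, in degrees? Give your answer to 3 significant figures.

T = 98.9 min = 5934.0 s.
During one orbit Earth rotates (5934.0 / 86164) × 360° = 24.79°.

24.8°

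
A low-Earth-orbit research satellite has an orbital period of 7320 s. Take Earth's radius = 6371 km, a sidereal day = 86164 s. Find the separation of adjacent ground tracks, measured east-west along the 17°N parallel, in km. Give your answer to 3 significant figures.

3250 km

Node shift per orbit = (7320.0/86164) × 360° = 30.58°.
Equatorial spacing = 30.58 × 111.2 km/° = 3401 km.
At 17° latitude, spacing = 3401 × cos(17°) = 3252 km.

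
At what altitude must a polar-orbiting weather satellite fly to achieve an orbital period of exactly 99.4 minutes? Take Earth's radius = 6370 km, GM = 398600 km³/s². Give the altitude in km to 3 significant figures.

T = 99.4 min = 5964.0 s.
From T = 2π√(a³/μ): a = (μ T²/4π²)^(1/3) = (398600 × 5964.0² / 4π²)^(1/3) = 7108 km.
Altitude h = a − R = 7108 − 6370 = 738 km.

738 km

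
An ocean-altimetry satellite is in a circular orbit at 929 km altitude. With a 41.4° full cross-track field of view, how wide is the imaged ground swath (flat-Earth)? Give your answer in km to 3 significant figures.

Half-angle = 41.4°/2 = 20.7°.
Swath width ≈ 2h·tan(θ/2) = 2 × 929 × tan(20.7°) = 702.1 km.

702 km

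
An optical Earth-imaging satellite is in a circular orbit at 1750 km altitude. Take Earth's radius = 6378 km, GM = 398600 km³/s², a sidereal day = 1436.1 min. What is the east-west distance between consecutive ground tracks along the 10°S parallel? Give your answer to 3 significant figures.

3340 km

Semi-major axis a = 6378 + 1750 = 8128 km. Period T = 2π√(a³/μ) = 2π√(8128³/398600) = 7292.7 s = 121.54 min.
Node shift per orbit = (7292.7/86166) × 360° = 30.47°.
Equatorial spacing = 30.47 × 111.3 km/° = 3392 km.
At 10° latitude, spacing = 3392 × cos(10°) = 3340 km.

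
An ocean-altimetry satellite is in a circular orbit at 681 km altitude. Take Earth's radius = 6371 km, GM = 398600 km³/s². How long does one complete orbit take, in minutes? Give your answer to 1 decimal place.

Semi-major axis a = 6371 + 681 = 7052 km. Period T = 2π√(a³/μ) = 2π√(7052³/398600) = 5893.6 s = 98.23 min.

98.2 min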